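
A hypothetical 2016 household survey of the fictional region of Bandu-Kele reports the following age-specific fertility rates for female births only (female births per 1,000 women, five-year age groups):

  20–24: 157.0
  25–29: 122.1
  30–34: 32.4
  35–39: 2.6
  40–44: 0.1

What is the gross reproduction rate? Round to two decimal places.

1.57

Sum of female ASFRs = 157.0 + 122.1 + 32.4 + 2.6 + 0.1 = 314.2
GRR = 5 × 314.2 / 1000 = 1.571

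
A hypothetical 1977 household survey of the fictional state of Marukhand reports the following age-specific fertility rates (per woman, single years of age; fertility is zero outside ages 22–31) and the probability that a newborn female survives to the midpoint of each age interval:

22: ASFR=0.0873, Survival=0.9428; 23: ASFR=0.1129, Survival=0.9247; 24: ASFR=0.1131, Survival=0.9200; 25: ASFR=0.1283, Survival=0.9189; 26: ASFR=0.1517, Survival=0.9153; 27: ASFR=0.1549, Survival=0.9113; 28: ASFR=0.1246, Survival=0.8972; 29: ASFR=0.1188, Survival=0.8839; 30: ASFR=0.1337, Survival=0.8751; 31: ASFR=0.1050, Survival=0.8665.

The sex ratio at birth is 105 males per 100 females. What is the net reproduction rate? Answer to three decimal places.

0.543

Proportion female at birth = 100 / (100 + 105) = 0.48780.
Weighting each age-specific rate by interval width and survival:
  22: 1 × 0.0873 × 0.9428 = 0.08231
  23: 1 × 0.1129 × 0.9247 = 0.10440
  24: 1 × 0.1131 × 0.9200 = 0.10405
  25: 1 × 0.1283 × 0.9189 = 0.11789
  26: 1 × 0.1517 × 0.9153 = 0.13885
  27: 1 × 0.1549 × 0.9113 = 0.14116
  28: 1 × 0.1246 × 0.8972 = 0.11179
  29: 1 × 0.1188 × 0.8839 = 0.10501
  30: 1 × 0.1337 × 0.8751 = 0.11700
  31: 1 × 0.1050 × 0.8665 = 0.09098
Sum = 1.11344
NRR = 0.48780 × 1.11344 = 0.54314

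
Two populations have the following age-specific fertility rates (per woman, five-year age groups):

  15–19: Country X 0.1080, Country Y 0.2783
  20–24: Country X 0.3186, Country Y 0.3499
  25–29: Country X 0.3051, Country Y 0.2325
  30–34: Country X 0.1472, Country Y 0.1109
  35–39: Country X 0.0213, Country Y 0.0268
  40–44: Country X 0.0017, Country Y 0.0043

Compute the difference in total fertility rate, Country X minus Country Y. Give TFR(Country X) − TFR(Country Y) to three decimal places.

Country X:
  Sum of ASFRs = 0.1080 + 0.3186 + 0.3051 + 0.1472 + 0.0213 + 0.0017 = 0.9019
  TFR = 5 × 0.9019 = 4.5095
Country Y:
  Sum of ASFRs = 0.2783 + 0.3499 + 0.2325 + 0.1109 + 0.0268 + 0.0043 = 1.0027
  TFR = 5 × 1.0027 = 5.0135
Difference = 4.5095 − 5.0135 = -0.504

-0.504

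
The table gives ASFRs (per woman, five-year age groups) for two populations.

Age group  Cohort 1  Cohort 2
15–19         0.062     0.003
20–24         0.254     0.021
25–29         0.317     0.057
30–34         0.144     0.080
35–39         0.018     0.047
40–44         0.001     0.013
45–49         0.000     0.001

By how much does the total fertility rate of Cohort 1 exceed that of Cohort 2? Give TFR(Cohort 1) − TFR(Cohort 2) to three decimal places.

Cohort 1:
  Sum of ASFRs = 0.062 + 0.254 + 0.317 + 0.144 + 0.018 + 0.001 + 0.000 = 0.796
  TFR = 5 × 0.796 = 3.98
Cohort 2:
  Sum of ASFRs = 0.003 + 0.021 + 0.057 + 0.080 + 0.047 + 0.013 + 0.001 = 0.222
  TFR = 5 × 0.222 = 1.11
Difference = 3.98 − 1.11 = 2.87

2.870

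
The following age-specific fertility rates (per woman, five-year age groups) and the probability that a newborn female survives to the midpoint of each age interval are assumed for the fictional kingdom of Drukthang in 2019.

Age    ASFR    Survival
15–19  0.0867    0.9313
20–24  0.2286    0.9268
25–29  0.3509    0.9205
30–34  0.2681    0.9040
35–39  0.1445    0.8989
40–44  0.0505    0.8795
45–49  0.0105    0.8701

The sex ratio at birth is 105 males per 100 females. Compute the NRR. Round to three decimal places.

Proportion female at birth = 100 / (100 + 105) = 0.48780.
Each age group contributes 5 × ASFR × survival:
  15–19: 5 × 0.0867 × 0.9313 = 0.40372
  20–24: 5 × 0.2286 × 0.9268 = 1.05933
  25–29: 5 × 0.3509 × 0.9205 = 1.61502
  30–34: 5 × 0.2681 × 0.9040 = 1.21181
  35–39: 5 × 0.1445 × 0.8989 = 0.64946
  40–44: 5 × 0.0505 × 0.8795 = 0.22207
  45–49: 5 × 0.0105 × 0.8701 = 0.04568
Sum = 5.20709
NRR = 0.48780 × 5.20709 = 2.54002

2.540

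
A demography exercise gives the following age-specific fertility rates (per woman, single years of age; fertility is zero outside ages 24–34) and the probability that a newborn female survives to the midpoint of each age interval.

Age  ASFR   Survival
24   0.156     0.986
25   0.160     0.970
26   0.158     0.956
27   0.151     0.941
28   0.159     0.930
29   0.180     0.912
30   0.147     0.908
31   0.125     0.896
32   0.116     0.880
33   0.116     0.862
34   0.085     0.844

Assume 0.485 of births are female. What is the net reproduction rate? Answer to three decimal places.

0.695

Proportion female at birth = 0.485.
Each age group contributes 1 × ASFR × survival:
  24: 1 × 0.156 × 0.986 = 0.15382
  25: 1 × 0.160 × 0.970 = 0.15520
  26: 1 × 0.158 × 0.956 = 0.15105
  27: 1 × 0.151 × 0.941 = 0.14209
  28: 1 × 0.159 × 0.930 = 0.14787
  29: 1 × 0.180 × 0.912 = 0.16416
  30: 1 × 0.147 × 0.908 = 0.13348
  31: 1 × 0.125 × 0.896 = 0.11200
  32: 1 × 0.116 × 0.880 = 0.10208
  33: 1 × 0.116 × 0.862 = 0.09999
  34: 1 × 0.085 × 0.844 = 0.07174
Sum = 1.43348
NRR = 0.485 × 1.43348 = 0.69524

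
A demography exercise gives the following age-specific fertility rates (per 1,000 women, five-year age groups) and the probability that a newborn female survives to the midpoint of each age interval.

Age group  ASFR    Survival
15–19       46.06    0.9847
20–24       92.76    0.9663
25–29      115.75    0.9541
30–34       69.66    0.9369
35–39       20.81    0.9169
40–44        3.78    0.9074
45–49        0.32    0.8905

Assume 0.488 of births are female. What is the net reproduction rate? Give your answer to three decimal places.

Proportion female at birth = 0.488.
Survival-weighted fertility by age (5·fₓ·Sₓ):
  15–19: 5 × 46.06/1000 × 0.9847 = 0.22678
  20–24: 5 × 92.76/1000 × 0.9663 = 0.44817
  25–29: 5 × 115.75/1000 × 0.9541 = 0.55219
  30–34: 5 × 69.66/1000 × 0.9369 = 0.32632
  35–39: 5 × 20.81/1000 × 0.9169 = 0.09540
  40–44: 5 × 3.78/1000 × 0.9074 = 0.01715
  45–49: 5 × 0.32/1000 × 0.8905 = 0.00142
Sum = 1.66743
NRR = 0.488 × 1.66743 = 0.81371
An NRR under 1 implies long-run decline under these rates.

0.814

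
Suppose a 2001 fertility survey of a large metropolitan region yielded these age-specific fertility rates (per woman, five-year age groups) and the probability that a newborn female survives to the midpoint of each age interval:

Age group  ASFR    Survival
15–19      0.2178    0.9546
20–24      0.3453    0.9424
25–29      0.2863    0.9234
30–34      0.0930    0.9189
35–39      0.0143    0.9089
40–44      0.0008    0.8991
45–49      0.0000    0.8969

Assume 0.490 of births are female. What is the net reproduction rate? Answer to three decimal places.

2.197

Proportion female at birth = 0.490.
Survival-weighted fertility by age (5·fₓ·Sₓ):
  15–19: 5 × 0.2178 × 0.9546 = 1.03956
  20–24: 5 × 0.3453 × 0.9424 = 1.62705
  25–29: 5 × 0.2863 × 0.9234 = 1.32185
  30–34: 5 × 0.0930 × 0.9189 = 0.42729
  35–39: 5 × 0.0143 × 0.9089 = 0.06499
  40–44: 5 × 0.0008 × 0.8991 = 0.00360
  45–49: 5 × 0.0000 × 0.8969 = 0.00000
Sum = 4.48434
NRR = 0.490 × 4.48434 = 2.19733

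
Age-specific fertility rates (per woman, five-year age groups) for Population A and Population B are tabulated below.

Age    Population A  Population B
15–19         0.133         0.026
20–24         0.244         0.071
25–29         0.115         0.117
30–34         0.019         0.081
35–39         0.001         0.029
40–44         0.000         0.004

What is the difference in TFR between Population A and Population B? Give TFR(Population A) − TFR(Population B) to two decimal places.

0.92

Population A:
  Sum of ASFRs = 0.133 + 0.244 + 0.115 + 0.019 + 0.001 + 0.000 = 0.512
  TFR = 5 × 0.512 = 2.56
Population B:
  Sum of ASFRs = 0.026 + 0.071 + 0.117 + 0.081 + 0.029 + 0.004 = 0.328
  TFR = 5 × 0.328 = 1.64
Difference = 2.56 − 1.64 = 0.92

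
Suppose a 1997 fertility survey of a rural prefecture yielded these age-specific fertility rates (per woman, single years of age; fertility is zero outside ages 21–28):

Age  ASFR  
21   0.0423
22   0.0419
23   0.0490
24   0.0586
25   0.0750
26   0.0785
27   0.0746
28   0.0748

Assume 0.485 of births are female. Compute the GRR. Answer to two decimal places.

Proportion female at birth = 0.485.
Sum of ASFRs = 0.0423 + 0.0419 + 0.0490 + 0.0586 + 0.0750 + 0.0785 + 0.0746 + 0.0748 = 0.4947
TFR = 0.4947
GRR = 0.485 × 0.4947 = 0.23993

0.24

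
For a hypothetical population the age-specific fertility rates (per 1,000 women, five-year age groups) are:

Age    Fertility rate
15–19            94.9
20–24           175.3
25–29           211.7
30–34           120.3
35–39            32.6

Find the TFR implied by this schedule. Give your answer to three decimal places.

3.174

Sum of ASFRs = 94.9 + 175.3 + 211.7 + 120.3 + 32.6 = 634.8
TFR = 5 × 634.8 / 1000 = 3.174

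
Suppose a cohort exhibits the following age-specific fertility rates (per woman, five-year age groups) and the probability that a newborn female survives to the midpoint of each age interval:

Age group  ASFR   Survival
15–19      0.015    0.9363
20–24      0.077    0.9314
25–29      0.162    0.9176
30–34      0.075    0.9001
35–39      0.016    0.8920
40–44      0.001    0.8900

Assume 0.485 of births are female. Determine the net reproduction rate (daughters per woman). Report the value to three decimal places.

Proportion female at birth = 0.485.
Each age group contributes 5 × ASFR × survival:
  15–19: 5 × 0.015 × 0.9363 = 0.07022
  20–24: 5 × 0.077 × 0.9314 = 0.35859
  25–29: 5 × 0.162 × 0.9176 = 0.74326
  30–34: 5 × 0.075 × 0.9001 = 0.33754
  35–39: 5 × 0.016 × 0.8920 = 0.07136
  40–44: 5 × 0.001 × 0.8900 = 0.00445
Sum = 1.58542
NRR = 0.485 × 1.58542 = 0.76893

0.769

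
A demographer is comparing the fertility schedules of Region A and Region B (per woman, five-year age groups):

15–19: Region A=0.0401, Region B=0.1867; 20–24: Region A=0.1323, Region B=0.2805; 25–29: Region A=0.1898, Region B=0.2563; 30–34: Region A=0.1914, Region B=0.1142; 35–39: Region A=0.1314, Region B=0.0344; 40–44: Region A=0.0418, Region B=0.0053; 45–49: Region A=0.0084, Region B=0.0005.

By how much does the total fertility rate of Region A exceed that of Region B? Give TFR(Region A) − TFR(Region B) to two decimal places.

Region A:
  Sum of ASFRs = 0.0401 + 0.1323 + 0.1898 + 0.1914 + 0.1314 + 0.0418 + 0.0084 = 0.7352
  TFR = 5 × 0.7352 = 3.676
Region B:
  Sum of ASFRs = 0.1867 + 0.2805 + 0.2563 + 0.1142 + 0.0344 + 0.0053 + 0.0005 = 0.8779
  TFR = 5 × 0.8779 = 4.3895
Difference = 3.676 − 4.3895 = -0.7135

-0.71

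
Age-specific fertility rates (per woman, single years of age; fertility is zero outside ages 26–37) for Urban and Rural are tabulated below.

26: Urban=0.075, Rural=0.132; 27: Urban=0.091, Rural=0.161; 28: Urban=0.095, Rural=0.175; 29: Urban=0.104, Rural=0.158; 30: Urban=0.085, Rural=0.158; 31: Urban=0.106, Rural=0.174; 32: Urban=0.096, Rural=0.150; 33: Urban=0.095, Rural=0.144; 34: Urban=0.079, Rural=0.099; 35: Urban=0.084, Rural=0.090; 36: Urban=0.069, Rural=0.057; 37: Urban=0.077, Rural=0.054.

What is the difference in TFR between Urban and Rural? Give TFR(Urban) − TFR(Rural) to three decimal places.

Urban:
  Sum of ASFRs = 0.075 + 0.091 + 0.095 + 0.104 + 0.085 + 0.106 + 0.096 + 0.095 + 0.079 + 0.084 + 0.069 + 0.077 = 1.056
  TFR = 1.056
Rural:
  Sum of ASFRs = 0.132 + 0.161 + 0.175 + 0.158 + 0.158 + 0.174 + 0.150 + 0.144 + 0.099 + 0.090 + 0.057 + 0.054 = 1.552
  TFR = 1.552
Difference = 1.056 − 1.552 = -0.496

-0.496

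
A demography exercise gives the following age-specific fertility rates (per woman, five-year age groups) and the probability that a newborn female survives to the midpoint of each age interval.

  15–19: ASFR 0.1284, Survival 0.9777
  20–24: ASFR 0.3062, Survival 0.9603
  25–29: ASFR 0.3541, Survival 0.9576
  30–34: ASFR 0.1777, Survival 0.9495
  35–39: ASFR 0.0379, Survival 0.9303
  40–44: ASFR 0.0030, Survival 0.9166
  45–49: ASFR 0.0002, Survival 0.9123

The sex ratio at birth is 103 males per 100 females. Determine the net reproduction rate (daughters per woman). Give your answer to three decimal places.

Proportion female at birth = 100 / (100 + 103) = 0.49261.
Weighting each age-specific rate by interval width and survival:
  15–19: 5 × 0.1284 × 0.9777 = 0.62768
  20–24: 5 × 0.3062 × 0.9603 = 1.47022
  25–29: 5 × 0.3541 × 0.9576 = 1.69543
  30–34: 5 × 0.1777 × 0.9495 = 0.84363
  35–39: 5 × 0.0379 × 0.9303 = 0.17629
  40–44: 5 × 0.0030 × 0.9166 = 0.01375
  45–49: 5 × 0.0002 × 0.9123 = 0.00091
Sum = 4.82791
NRR = 0.49261 × 4.82791 = 2.37828
An NRR exceeding 1 indicates intrinsic growth under these rates.

2.378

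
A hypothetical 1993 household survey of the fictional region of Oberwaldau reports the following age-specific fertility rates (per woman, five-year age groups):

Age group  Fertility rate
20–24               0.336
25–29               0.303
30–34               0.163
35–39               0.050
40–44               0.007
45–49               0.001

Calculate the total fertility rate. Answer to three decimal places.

Sum of ASFRs = 0.336 + 0.303 + 0.163 + 0.050 + 0.007 + 0.001 = 0.860
TFR = 5 × 0.860 = 4.3

4.300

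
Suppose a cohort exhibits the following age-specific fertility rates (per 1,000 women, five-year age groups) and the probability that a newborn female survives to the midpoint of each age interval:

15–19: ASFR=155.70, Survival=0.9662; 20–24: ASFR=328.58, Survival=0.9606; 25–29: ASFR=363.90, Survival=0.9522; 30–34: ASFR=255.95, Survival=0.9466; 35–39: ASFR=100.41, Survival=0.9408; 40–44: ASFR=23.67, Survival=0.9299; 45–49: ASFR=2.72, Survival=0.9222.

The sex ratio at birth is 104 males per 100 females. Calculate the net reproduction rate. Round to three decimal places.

Proportion female at birth = 100 / (100 + 104) = 0.49020.
Each age group contributes 5 × ASFR × survival:
  15–19: 5 × 155.70/1000 × 0.9662 = 0.75219
  20–24: 5 × 328.58/1000 × 0.9606 = 1.57817
  25–29: 5 × 363.90/1000 × 0.9522 = 1.73253
  30–34: 5 × 255.95/1000 × 0.9466 = 1.21141
  35–39: 5 × 100.41/1000 × 0.9408 = 0.47233
  40–44: 5 × 23.67/1000 × 0.9299 = 0.11005
  45–49: 5 × 2.72/1000 × 0.9222 = 0.01254
Sum = 5.86922
NRR = 0.49020 × 5.86922 = 2.87709
An NRR exceeding 1 indicates intrinsic growth under these rates.

2.877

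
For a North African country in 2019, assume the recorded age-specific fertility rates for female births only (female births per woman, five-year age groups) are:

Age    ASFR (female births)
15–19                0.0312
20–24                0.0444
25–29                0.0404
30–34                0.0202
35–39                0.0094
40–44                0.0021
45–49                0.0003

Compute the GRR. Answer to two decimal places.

Sum of female ASFRs = 0.0312 + 0.0444 + 0.0404 + 0.0202 + 0.0094 + 0.0021 + 0.0003 = 0.1480
GRR = 5 × 0.1480 = 0.74

0.74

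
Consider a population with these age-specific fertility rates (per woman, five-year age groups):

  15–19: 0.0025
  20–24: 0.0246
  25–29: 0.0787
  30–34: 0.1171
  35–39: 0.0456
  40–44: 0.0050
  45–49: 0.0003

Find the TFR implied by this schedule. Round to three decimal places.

Sum of ASFRs = 0.0025 + 0.0246 + 0.0787 + 0.1171 + 0.0456 + 0.0050 + 0.0003 = 0.2738
TFR = 5 × 0.2738 = 1.369

1.369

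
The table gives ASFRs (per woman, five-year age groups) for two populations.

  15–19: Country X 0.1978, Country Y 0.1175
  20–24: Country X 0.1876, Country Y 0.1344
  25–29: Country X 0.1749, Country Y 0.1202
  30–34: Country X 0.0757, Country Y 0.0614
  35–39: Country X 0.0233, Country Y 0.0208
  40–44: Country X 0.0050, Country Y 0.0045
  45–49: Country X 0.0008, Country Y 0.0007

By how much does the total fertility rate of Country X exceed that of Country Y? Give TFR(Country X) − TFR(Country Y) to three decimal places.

Country X:
  Sum of ASFRs = 0.1978 + 0.1876 + 0.1749 + 0.0757 + 0.0233 + 0.0050 + 0.0008 = 0.6651
  TFR = 5 × 0.6651 = 3.3255
Country Y:
  Sum of ASFRs = 0.1175 + 0.1344 + 0.1202 + 0.0614 + 0.0208 + 0.0045 + 0.0007 = 0.4595
  TFR = 5 × 0.4595 = 2.2975
Difference = 3.3255 − 2.2975 = 1.028

1.028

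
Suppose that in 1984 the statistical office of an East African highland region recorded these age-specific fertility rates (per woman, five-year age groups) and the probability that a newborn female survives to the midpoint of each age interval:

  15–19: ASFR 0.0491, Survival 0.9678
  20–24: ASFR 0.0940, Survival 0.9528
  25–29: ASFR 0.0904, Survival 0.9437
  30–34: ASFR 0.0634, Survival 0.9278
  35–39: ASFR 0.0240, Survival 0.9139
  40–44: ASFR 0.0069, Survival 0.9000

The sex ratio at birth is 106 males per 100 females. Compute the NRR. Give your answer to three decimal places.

0.751

Proportion female at birth = 100 / (100 + 106) = 0.48544.
Weighting each age-specific rate by interval width and survival:
  15–19: 5 × 0.0491 × 0.9678 = 0.23759
  20–24: 5 × 0.0940 × 0.9528 = 0.44782
  25–29: 5 × 0.0904 × 0.9437 = 0.42655
  30–34: 5 × 0.0634 × 0.9278 = 0.29411
  35–39: 5 × 0.0240 × 0.9139 = 0.10967
  40–44: 5 × 0.0069 × 0.9000 = 0.03105
Sum = 1.54679
NRR = 0.48544 × 1.54679 = 0.75087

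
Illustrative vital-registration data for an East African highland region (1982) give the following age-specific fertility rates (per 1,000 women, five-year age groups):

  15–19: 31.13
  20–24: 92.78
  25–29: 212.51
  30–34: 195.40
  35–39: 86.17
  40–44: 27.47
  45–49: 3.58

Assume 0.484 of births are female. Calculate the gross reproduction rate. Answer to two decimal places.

1.57

Proportion female at birth = 0.484.
Sum of ASFRs = 31.13 + 92.78 + 212.51 + 195.40 + 86.17 + 27.47 + 3.58 = 649.04
TFR = 5 × 649.04 / 1000 = 3.2452
GRR = 0.484 × 3.2452 = 1.57068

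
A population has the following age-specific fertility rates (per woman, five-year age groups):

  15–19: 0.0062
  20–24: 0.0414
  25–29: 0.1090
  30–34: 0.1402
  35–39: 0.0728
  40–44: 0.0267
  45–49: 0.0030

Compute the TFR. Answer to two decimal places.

2.00

Sum of ASFRs = 0.0062 + 0.0414 + 0.1090 + 0.1402 + 0.0728 + 0.0267 + 0.0030 = 0.3993
TFR = 5 × 0.3993 = 1.9965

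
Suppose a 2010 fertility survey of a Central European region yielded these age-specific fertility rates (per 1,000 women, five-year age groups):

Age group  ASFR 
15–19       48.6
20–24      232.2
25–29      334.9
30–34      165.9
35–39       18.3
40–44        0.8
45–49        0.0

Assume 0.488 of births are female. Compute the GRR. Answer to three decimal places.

1.954

Proportion female at birth = 0.488.
Sum of ASFRs = 48.6 + 232.2 + 334.9 + 165.9 + 18.3 + 0.8 + 0.0 = 800.7
TFR = 5 × 800.7 / 1000 = 4.0035
GRR = 0.488 × 4.0035 = 1.95371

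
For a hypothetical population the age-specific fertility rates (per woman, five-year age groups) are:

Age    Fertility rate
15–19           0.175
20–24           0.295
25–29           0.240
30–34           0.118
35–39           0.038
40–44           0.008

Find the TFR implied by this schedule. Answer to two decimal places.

4.37

Sum of ASFRs = 0.175 + 0.295 + 0.240 + 0.118 + 0.038 + 0.008 = 0.874
TFR = 5 × 0.874 = 4.37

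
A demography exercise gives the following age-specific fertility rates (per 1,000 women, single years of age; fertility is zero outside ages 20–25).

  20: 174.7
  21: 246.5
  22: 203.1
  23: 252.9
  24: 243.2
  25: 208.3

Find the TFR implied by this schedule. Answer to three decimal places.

Sum of ASFRs = 174.7 + 246.5 + 203.1 + 252.9 + 243.2 + 208.3 = 1328.7
TFR = 1328.7 / 1000 = 1.3287

1.329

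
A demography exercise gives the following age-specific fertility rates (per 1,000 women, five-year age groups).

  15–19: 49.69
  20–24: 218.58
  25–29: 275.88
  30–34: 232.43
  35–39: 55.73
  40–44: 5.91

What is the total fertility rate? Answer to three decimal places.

4.191

Sum of ASFRs = 49.69 + 218.58 + 275.88 + 232.43 + 55.73 + 5.91 = 838.22
TFR = 5 × 838.22 / 1000 = 4.1911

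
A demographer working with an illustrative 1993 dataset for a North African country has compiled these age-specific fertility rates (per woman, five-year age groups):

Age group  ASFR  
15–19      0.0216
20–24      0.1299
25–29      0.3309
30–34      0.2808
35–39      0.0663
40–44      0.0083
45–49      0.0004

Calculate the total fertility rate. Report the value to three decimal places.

4.191

Sum of ASFRs = 0.0216 + 0.1299 + 0.3309 + 0.2808 + 0.0663 + 0.0083 + 0.0004 = 0.8382
TFR = 5 × 0.8382 = 4.191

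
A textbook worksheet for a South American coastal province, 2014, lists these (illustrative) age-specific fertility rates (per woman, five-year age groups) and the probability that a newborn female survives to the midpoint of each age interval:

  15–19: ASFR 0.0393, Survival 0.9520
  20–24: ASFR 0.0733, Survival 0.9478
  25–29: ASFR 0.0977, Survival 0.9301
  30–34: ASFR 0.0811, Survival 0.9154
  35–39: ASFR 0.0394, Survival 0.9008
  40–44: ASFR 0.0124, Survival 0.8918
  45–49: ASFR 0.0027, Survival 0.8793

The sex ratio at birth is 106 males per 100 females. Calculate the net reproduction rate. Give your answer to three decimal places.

0.779

Proportion female at birth = 100 / (100 + 106) = 0.48544.
Weighting each age-specific rate by interval width and survival:
  15–19: 5 × 0.0393 × 0.9520 = 0.18707
  20–24: 5 × 0.0733 × 0.9478 = 0.34737
  25–29: 5 × 0.0977 × 0.9301 = 0.45435
  30–34: 5 × 0.0811 × 0.9154 = 0.37119
  35–39: 5 × 0.0394 × 0.9008 = 0.17746
  40–44: 5 × 0.0124 × 0.8918 = 0.05529
  45–49: 5 × 0.0027 × 0.8793 = 0.01187
Sum = 1.60460
NRR = 0.48544 × 1.60460 = 0.77894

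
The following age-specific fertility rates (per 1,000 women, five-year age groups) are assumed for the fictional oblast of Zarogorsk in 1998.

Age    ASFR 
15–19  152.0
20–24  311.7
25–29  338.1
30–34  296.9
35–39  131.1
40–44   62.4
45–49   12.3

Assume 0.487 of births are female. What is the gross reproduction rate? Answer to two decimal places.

3.18

Proportion female at birth = 0.487.
Sum of ASFRs = 152.0 + 311.7 + 338.1 + 296.9 + 131.1 + 62.4 + 12.3 = 1304.5
TFR = 5 × 1304.5 / 1000 = 6.5225
GRR = 0.487 × 6.5225 = 3.17646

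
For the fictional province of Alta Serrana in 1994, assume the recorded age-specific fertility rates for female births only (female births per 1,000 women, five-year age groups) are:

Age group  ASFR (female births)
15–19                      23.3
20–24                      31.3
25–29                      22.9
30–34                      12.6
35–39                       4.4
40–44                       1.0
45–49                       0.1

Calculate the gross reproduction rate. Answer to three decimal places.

Sum of female ASFRs = 23.3 + 31.3 + 22.9 + 12.6 + 4.4 + 1.0 + 0.1 = 95.6
GRR = 5 × 95.6 / 1000 = 0.478

0.478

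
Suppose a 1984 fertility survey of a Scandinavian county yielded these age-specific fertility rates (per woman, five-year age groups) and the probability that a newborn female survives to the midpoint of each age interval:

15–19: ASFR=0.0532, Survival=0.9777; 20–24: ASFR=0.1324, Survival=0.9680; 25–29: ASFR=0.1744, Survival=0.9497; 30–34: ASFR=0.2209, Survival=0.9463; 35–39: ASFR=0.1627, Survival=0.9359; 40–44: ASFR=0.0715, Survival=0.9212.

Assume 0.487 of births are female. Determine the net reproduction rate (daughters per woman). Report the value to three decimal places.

Proportion female at birth = 0.487.
Per-age-group product (5 × ASFR × survival probability):
  15–19: 5 × 0.0532 × 0.9777 = 0.26007
  20–24: 5 × 0.1324 × 0.9680 = 0.64082
  25–29: 5 × 0.1744 × 0.9497 = 0.82814
  30–34: 5 × 0.2209 × 0.9463 = 1.04519
  35–39: 5 × 0.1627 × 0.9359 = 0.76135
  40–44: 5 × 0.0715 × 0.9212 = 0.32933
Sum = 3.86490
NRR = 0.487 × 3.86490 = 1.88221

1.882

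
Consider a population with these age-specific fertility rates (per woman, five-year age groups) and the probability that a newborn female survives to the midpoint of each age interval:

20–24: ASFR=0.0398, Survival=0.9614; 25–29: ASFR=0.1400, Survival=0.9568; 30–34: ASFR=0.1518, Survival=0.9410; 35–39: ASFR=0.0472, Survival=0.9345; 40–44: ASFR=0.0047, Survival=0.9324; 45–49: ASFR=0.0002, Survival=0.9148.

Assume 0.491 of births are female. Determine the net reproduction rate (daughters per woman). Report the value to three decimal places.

0.893

Proportion female at birth = 0.491.
Per-age-group product (5 × ASFR × survival probability):
  20–24: 5 × 0.0398 × 0.9614 = 0.19132
  25–29: 5 × 0.1400 × 0.9568 = 0.66976
  30–34: 5 × 0.1518 × 0.9410 = 0.71422
  35–39: 5 × 0.0472 × 0.9345 = 0.22054
  40–44: 5 × 0.0047 × 0.9324 = 0.02191
  45–49: 5 × 0.0002 × 0.9148 = 0.00091
Sum = 1.81866
NRR = 0.491 × 1.81866 = 0.89296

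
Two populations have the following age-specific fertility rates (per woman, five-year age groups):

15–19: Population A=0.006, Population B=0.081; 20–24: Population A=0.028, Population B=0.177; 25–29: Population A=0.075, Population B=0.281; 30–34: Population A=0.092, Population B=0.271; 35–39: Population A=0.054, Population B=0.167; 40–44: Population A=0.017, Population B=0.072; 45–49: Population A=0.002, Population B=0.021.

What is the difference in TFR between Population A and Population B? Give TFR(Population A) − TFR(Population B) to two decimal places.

Population A:
  Sum of ASFRs = 0.006 + 0.028 + 0.075 + 0.092 + 0.054 + 0.017 + 0.002 = 0.274
  TFR = 5 × 0.274 = 1.37
Population B:
  Sum of ASFRs = 0.081 + 0.177 + 0.281 + 0.271 + 0.167 + 0.072 + 0.021 = 1.070
  TFR = 5 × 1.070 = 5.35
Difference = 1.37 − 5.35 = -3.98

-3.98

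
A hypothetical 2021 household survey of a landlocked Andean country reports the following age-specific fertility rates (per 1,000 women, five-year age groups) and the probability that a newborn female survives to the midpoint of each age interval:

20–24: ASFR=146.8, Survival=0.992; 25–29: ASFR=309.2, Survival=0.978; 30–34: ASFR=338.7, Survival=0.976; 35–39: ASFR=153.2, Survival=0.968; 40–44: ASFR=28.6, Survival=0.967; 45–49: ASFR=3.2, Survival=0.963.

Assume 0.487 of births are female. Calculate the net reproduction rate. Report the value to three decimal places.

2.332

Proportion female at birth = 0.487.
Each age group contributes 5 × ASFR × survival:
  20–24: 5 × 146.8/1000 × 0.992 = 0.72813
  25–29: 5 × 309.2/1000 × 0.978 = 1.51199
  30–34: 5 × 338.7/1000 × 0.976 = 1.65286
  35–39: 5 × 153.2/1000 × 0.968 = 0.74149
  40–44: 5 × 28.6/1000 × 0.967 = 0.13828
  45–49: 5 × 3.2/1000 × 0.963 = 0.01541
Sum = 4.78816
NRR = 0.487 × 4.78816 = 2.33183
NRR > 1, so each generation more than replaces itself.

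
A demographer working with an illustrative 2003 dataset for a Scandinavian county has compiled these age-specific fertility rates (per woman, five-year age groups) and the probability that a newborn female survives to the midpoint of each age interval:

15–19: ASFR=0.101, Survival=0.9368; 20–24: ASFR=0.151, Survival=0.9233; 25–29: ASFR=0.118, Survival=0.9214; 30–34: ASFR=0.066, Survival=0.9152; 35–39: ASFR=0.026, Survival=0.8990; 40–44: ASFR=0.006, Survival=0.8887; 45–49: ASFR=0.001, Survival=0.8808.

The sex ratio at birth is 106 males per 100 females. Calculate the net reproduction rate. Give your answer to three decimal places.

1.050

Proportion female at birth = 100 / (100 + 106) = 0.48544.
Weighting each age-specific rate by interval width and survival:
  15–19: 5 × 0.101 × 0.9368 = 0.47308
  20–24: 5 × 0.151 × 0.9233 = 0.69709
  25–29: 5 × 0.118 × 0.9214 = 0.54363
  30–34: 5 × 0.066 × 0.9152 = 0.30202
  35–39: 5 × 0.026 × 0.8990 = 0.11687
  40–44: 5 × 0.006 × 0.8887 = 0.02666
  45–49: 5 × 0.001 × 0.8808 = 0.00440
Sum = 2.16375
NRR = 0.48544 × 2.16375 = 1.05037
NRR > 1, so each generation more than replaces itself.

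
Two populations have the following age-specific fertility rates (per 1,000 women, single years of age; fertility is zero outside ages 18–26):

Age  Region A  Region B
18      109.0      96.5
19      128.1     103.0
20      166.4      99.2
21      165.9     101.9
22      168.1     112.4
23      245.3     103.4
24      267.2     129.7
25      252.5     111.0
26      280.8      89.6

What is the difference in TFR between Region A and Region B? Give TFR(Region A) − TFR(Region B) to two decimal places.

0.84

Region A:
  Sum of ASFRs = 109.0 + 128.1 + 166.4 + 165.9 + 168.1 + 245.3 + 267.2 + 252.5 + 280.8 = 1783.3
  TFR = 1783.3 / 1000 = 1.7833
Region B:
  Sum of ASFRs = 96.5 + 103.0 + 99.2 + 101.9 + 112.4 + 103.4 + 129.7 + 111.0 + 89.6 = 946.7
  TFR = 946.7 / 1000 = 0.9467
Difference = 1.7833 − 0.9467 = 0.8366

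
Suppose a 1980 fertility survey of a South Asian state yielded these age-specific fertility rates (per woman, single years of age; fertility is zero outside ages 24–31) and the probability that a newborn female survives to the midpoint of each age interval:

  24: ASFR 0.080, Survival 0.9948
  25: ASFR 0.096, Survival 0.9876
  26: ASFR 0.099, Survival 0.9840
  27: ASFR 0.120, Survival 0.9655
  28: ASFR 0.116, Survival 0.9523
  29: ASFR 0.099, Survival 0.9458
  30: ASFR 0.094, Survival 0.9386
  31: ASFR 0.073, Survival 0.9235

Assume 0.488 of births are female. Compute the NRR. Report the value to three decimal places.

0.365

Proportion female at birth = 0.488.
Weighting each age-specific rate by interval width and survival:
  24: 1 × 0.080 × 0.9948 = 0.07958
  25: 1 × 0.096 × 0.9876 = 0.09481
  26: 1 × 0.099 × 0.9840 = 0.09742
  27: 1 × 0.120 × 0.9655 = 0.11586
  28: 1 × 0.116 × 0.9523 = 0.11047
  29: 1 × 0.099 × 0.9458 = 0.09363
  30: 1 × 0.094 × 0.9386 = 0.08823
  31: 1 × 0.073 × 0.9235 = 0.06742
Sum = 0.74742
NRR = 0.488 × 0.74742 = 0.36474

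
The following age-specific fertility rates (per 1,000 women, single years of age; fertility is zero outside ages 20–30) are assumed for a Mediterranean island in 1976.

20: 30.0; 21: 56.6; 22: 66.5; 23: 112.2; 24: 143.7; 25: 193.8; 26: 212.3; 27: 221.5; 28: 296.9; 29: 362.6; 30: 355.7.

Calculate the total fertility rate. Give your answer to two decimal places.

Sum of ASFRs = 30.0 + 56.6 + 66.5 + 112.2 + 143.7 + 193.8 + 212.3 + 221.5 + 296.9 + 362.6 + 355.7 = 2051.8
TFR = 2051.8 / 1000 = 2.0518

2.05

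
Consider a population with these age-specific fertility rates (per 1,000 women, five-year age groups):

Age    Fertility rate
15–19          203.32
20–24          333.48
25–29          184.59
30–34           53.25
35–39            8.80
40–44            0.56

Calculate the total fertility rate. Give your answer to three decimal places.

Sum of ASFRs = 203.32 + 333.48 + 184.59 + 53.25 + 8.80 + 0.56 = 784.00
TFR = 5 × 784.00 / 1000 = 3.92

3.920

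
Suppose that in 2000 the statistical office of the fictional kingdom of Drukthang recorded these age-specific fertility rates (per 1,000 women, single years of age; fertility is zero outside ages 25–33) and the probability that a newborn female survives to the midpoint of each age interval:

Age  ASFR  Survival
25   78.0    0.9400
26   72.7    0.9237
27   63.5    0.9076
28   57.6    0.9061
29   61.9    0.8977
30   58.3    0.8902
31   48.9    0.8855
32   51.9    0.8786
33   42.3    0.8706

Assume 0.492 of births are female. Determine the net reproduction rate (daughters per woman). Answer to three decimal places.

0.238

Proportion female at birth = 0.492.
Each age group contributes 1 × ASFR × survival:
  25: 1 × 78.0/1000 × 0.9400 = 0.07332
  26: 1 × 72.7/1000 × 0.9237 = 0.06715
  27: 1 × 63.5/1000 × 0.9076 = 0.05763
  28: 1 × 57.6/1000 × 0.9061 = 0.05219
  29: 1 × 61.9/1000 × 0.8977 = 0.05557
  30: 1 × 58.3/1000 × 0.8902 = 0.05190
  31: 1 × 48.9/1000 × 0.8855 = 0.04330
  32: 1 × 51.9/1000 × 0.8786 = 0.04560
  33: 1 × 42.3/1000 × 0.8706 = 0.03683
Sum = 0.48349
NRR = 0.492 × 0.48349 = 0.23788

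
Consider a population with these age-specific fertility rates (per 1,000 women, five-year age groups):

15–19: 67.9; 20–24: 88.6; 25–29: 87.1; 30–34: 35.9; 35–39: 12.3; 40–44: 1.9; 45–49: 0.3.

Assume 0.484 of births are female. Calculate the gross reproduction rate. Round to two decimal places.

Proportion female at birth = 0.484.
Sum of ASFRs = 67.9 + 88.6 + 87.1 + 35.9 + 12.3 + 1.9 + 0.3 = 294.0
TFR = 5 × 294.0 / 1000 = 1.47
GRR = 0.484 × 1.47 = 0.71148

0.71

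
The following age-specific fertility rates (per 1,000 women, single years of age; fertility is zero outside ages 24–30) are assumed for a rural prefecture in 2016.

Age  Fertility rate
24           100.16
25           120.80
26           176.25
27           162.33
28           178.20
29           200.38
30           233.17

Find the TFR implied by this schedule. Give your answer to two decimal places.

Sum of ASFRs = 100.16 + 120.80 + 176.25 + 162.33 + 178.20 + 200.38 + 233.17 = 1171.29
TFR = 1171.29 / 1000 = 1.17129

1.17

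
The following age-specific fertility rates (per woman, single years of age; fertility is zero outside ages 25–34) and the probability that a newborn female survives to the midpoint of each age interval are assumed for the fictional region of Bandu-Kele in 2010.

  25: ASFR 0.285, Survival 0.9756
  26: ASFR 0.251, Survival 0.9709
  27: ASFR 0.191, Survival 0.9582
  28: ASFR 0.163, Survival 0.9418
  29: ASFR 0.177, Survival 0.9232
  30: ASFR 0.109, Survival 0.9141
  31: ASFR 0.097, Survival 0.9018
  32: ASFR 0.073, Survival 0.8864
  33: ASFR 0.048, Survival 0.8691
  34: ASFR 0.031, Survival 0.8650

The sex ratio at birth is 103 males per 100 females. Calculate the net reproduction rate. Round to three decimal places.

Proportion female at birth = 100 / (100 + 103) = 0.49261.
Each age group contributes 1 × ASFR × survival:
  25: 1 × 0.285 × 0.9756 = 0.27805
  26: 1 × 0.251 × 0.9709 = 0.24370
  27: 1 × 0.191 × 0.9582 = 0.18302
  28: 1 × 0.163 × 0.9418 = 0.15351
  29: 1 × 0.177 × 0.9232 = 0.16341
  30: 1 × 0.109 × 0.9141 = 0.09964
  31: 1 × 0.097 × 0.9018 = 0.08747
  32: 1 × 0.073 × 0.8864 = 0.06471
  33: 1 × 0.048 × 0.8691 = 0.04172
  34: 1 × 0.031 × 0.8650 = 0.02682
Sum = 1.34205
NRR = 0.49261 × 1.34205 = 0.66111
With NRR below 1 the population is below replacement fertility.

0.661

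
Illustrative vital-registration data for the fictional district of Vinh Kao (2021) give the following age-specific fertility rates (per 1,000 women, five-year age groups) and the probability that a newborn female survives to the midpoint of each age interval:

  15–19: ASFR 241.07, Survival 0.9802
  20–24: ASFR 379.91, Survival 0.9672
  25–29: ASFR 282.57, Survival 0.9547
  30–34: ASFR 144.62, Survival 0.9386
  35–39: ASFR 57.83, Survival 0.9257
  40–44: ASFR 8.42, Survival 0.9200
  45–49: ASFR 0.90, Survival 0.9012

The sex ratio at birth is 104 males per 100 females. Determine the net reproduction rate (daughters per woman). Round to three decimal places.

2.626

Proportion female at birth = 100 / (100 + 104) = 0.49020.
Each age group contributes 5 × ASFR × survival:
  15–19: 5 × 241.07/1000 × 0.9802 = 1.18148
  20–24: 5 × 379.91/1000 × 0.9672 = 1.83724
  25–29: 5 × 282.57/1000 × 0.9547 = 1.34885
  30–34: 5 × 144.62/1000 × 0.9386 = 0.67870
  35–39: 5 × 57.83/1000 × 0.9257 = 0.26767
  40–44: 5 × 8.42/1000 × 0.9200 = 0.03873
  45–49: 5 × 0.90/1000 × 0.9012 = 0.00406
Sum = 5.35673
NRR = 0.49020 × 5.35673 = 2.62587
With NRR above 1 the population is above replacement fertility.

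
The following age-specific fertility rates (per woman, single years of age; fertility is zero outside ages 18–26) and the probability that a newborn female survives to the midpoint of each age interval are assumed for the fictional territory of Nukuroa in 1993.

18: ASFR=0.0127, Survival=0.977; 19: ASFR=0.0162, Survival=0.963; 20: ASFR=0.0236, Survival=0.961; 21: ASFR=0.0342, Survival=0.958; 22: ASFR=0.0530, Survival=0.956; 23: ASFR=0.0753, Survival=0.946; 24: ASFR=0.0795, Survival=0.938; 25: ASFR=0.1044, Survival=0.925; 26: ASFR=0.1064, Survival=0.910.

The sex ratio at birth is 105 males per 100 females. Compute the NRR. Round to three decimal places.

Proportion female at birth = 100 / (100 + 105) = 0.48780.
Per-age-group product (1 × ASFR × survival probability):
  18: 1 × 0.0127 × 0.977 = 0.01241
  19: 1 × 0.0162 × 0.963 = 0.01560
  20: 1 × 0.0236 × 0.961 = 0.02268
  21: 1 × 0.0342 × 0.958 = 0.03276
  22: 1 × 0.0530 × 0.956 = 0.05067
  23: 1 × 0.0753 × 0.946 = 0.07123
  24: 1 × 0.0795 × 0.938 = 0.07457
  25: 1 × 0.1044 × 0.925 = 0.09657
  26: 1 × 0.1064 × 0.910 = 0.09682
Sum = 0.47331
NRR = 0.48780 × 0.47331 = 0.23088
NRR < 1, so the cohort does not fully replace itself.

0.231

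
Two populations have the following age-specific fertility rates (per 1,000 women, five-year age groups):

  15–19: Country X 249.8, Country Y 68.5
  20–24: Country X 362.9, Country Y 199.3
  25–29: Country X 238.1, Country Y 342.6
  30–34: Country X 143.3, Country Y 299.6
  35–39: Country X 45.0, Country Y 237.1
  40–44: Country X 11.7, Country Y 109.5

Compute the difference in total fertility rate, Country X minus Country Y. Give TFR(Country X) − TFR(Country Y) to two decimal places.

Country X:
  Sum of ASFRs = 249.8 + 362.9 + 238.1 + 143.3 + 45.0 + 11.7 = 1050.8
  TFR = 5 × 1050.8 / 1000 = 5.254
Country Y:
  Sum of ASFRs = 68.5 + 199.3 + 342.6 + 299.6 + 237.1 + 109.5 = 1256.6
  TFR = 5 × 1256.6 / 1000 = 6.283
Difference = 5.254 − 6.283 = -1.029

-1.03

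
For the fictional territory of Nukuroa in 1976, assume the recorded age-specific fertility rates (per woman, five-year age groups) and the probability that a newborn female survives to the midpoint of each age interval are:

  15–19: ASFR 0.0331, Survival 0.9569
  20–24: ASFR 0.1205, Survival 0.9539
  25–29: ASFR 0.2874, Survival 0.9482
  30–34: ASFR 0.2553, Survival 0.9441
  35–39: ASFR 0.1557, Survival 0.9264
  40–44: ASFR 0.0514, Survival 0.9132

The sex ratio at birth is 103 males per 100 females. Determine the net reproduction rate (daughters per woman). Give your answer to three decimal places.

Proportion female at birth = 100 / (100 + 103) = 0.49261.
Weighting each age-specific rate by interval width and survival:
  15–19: 5 × 0.0331 × 0.9569 = 0.15837
  20–24: 5 × 0.1205 × 0.9539 = 0.57472
  25–29: 5 × 0.2874 × 0.9482 = 1.36256
  30–34: 5 × 0.2553 × 0.9441 = 1.20514
  35–39: 5 × 0.1557 × 0.9264 = 0.72120
  40–44: 5 × 0.0514 × 0.9132 = 0.23469
Sum = 4.25668
NRR = 0.49261 × 4.25668 = 2.09688
NRR > 1, so each generation more than replaces itself.

2.097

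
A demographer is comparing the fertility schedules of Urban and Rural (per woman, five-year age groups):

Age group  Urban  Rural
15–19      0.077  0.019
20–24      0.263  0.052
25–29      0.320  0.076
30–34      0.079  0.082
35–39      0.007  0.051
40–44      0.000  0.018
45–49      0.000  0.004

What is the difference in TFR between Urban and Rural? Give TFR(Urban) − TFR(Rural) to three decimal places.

Urban:
  Sum of ASFRs = 0.077 + 0.263 + 0.320 + 0.079 + 0.007 + 0.000 + 0.000 = 0.746
  TFR = 5 × 0.746 = 3.73
Rural:
  Sum of ASFRs = 0.019 + 0.052 + 0.076 + 0.082 + 0.051 + 0.018 + 0.004 = 0.302
  TFR = 5 × 0.302 = 1.51
Difference = 3.73 − 1.51 = 2.22

2.220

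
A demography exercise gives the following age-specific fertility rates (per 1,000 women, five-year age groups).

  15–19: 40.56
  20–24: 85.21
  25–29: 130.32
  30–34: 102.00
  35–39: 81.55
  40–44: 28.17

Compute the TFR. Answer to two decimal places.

2.34

Sum of ASFRs = 40.56 + 85.21 + 130.32 + 102.00 + 81.55 + 28.17 = 467.81
TFR = 5 × 467.81 / 1000 = 2.33905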